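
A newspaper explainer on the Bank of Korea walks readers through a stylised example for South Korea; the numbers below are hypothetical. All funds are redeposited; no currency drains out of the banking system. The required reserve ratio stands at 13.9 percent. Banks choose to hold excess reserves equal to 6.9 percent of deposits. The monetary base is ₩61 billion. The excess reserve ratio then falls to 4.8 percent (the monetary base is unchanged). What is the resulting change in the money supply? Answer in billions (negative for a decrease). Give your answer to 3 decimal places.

Initially m₁ = 1 / (0.139 + 0.069) ≈ 4.807692, so M₁ = 4.807692 × 61 ≈ 293.2692 billion.
After the change m₂ = 1 / (0.139 + 0.048) ≈ 5.347594, so M₂ = 5.347594 × 61 ≈ 326.2032 billion.
ΔM = M₂ − M₁ = 326.2032 − 293.2692 = 32.934 billion.

₩32.934 billion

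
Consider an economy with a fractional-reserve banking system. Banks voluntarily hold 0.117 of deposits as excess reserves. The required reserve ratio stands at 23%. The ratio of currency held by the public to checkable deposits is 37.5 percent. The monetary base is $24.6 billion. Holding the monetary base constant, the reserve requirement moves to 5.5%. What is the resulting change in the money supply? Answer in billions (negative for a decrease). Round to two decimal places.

$14.99 billion

Initially m₁ = (1 + 0.375) / (0.23 + 0.117 + 0.375) ≈ 1.90443, so M₁ = 1.90443 × 24.6 ≈ 46.849 billion.
After the change m₂ = (1 + 0.375) / (0.055 + 0.117 + 0.375) ≈ 2.51371, so M₂ = 2.51371 × 24.6 ≈ 61.8373 billion.
ΔM = M₂ − M₁ = 61.8373 − 46.849 = 14.9883 billion.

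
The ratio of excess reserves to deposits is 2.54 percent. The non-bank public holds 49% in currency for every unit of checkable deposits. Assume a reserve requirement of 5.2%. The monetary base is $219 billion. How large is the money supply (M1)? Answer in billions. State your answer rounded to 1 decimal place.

$575.1 billion

The money multiplier is m = (1 + c) / (rr + e + c) = (1 + 0.49) / (0.052 + 0.0254 + 0.49) ≈ 2.62601.
So M = m × MB = 2.62601 × 219 ≈ 575.0962 billion.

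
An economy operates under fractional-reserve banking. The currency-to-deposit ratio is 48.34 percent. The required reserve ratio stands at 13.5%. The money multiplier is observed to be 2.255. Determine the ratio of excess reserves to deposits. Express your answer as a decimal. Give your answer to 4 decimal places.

Using m = 2.255. Since m = (1 + c)/(c + rr + e), the denominator satisfies c + rr + e = (1 + c)/m = (1 + 0.4834) / 2.255 ≈ 0.657827.
With c = 0.4834 and rr = 0.135, the ratio of excess reserves to deposits is 0.657827 − 0.4834 − 0.135 = 0.039427.

0.0394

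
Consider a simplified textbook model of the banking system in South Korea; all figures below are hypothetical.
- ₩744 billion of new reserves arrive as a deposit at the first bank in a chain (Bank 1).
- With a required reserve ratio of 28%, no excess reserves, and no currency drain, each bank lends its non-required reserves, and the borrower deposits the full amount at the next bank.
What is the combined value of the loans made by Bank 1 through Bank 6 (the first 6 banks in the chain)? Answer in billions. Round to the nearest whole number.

Bank i lends (1 − rr)^i of the original deposit: Bank 1 lends 744·0.7200 = 535.6800, Bank 2 lends 744·0.7200² = 385.6896, and so on.
Summing a geometric series: total = 744·[0.7200·(1 − 0.7200^6) / (1 − 0.7200)] ≈ 1646.6151 billion.

₩1647 billion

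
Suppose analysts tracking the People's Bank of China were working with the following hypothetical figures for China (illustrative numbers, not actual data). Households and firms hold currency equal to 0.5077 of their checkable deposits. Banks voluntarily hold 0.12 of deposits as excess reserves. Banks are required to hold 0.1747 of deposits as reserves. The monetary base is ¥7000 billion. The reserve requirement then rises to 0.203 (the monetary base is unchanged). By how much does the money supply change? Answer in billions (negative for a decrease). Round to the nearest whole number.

Initially m₁ = (1 + 0.5077) / (0.1747 + 0.12 + 0.5077) ≈ 1.87899, so M₁ = 1.87899 × 7000 = 13152.93 billion.
After the change m₂ = (1 + 0.5077) / (0.203 + 0.12 + 0.5077) ≈ 1.81498, so M₂ = 1.81498 × 7000 = 12704.86 billion.
ΔM = M₂ − M₁ = 12704.86 − 13152.93 = -448.07 billion.

-448 billion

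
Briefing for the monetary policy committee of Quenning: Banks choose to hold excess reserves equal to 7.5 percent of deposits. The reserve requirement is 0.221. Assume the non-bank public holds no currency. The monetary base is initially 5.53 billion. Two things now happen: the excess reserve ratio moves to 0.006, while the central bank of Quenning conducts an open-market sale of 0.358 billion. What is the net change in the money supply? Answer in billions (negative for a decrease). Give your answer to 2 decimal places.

Before: m₁ = 1 / (0.221 + 0.075) ≈ 3.3784, MB₁ = 5.53, so M₁ = 3.3784 × 5.53 ≈ 18.6826 billion.
After: m₂ = 1 / (0.221 + 0.006) ≈ 4.4053, MB₂ = 5.53 − 0.358 = 5.172, so M₂ = 4.4053 × 5.172 ≈ 22.7842 billion.
ΔM = M₂ − M₁ = 22.7842 − 18.6826 = 4.1016 billion.

4.10 billion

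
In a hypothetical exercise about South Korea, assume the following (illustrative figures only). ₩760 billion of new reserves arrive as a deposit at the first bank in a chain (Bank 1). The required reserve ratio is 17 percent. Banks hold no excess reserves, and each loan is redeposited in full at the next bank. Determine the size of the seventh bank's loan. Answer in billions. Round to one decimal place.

₩206.2 billion

Each bank lends a fraction (1 − rr) = 0.8300 of the deposit it receives, so Bank 7 receives 760·0.8300^6 and lends 760·0.8300^7 ≈ 206.2340 billion.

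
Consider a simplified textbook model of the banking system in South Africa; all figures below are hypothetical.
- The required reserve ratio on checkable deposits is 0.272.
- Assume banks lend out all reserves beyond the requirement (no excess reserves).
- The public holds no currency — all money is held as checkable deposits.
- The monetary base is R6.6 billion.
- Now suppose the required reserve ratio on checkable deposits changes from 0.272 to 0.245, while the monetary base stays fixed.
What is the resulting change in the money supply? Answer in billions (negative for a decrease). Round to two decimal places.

Initially m₁ = 1 / (0.272) ≈ 3.6765, so M₁ = 3.6765 × 6.6 = 24.2649 billion.
After the change m₂ = 1 / (0.245) ≈ 4.0816, so M₂ = 4.0816 × 6.6 ≈ 26.9386 billion.
ΔM = M₂ − M₁ = 26.9386 − 24.2649 = 2.6737 billion.

R2.67 billion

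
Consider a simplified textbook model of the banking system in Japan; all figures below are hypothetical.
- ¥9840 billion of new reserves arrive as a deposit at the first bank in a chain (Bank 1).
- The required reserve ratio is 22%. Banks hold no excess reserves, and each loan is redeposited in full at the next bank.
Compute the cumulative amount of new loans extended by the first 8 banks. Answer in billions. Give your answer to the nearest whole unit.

Bank i lends (1 − rr)^i of the original deposit: Bank 1 lends 9840·0.7800 = 7675.2000, Bank 2 lends 9840·0.7800² = 5986.6560, and so on.
Summing a geometric series: total = 9840·[0.7800·(1 − 0.7800^8) / (1 − 0.7800)] ≈ 30107.3174 billion.

¥30107 billion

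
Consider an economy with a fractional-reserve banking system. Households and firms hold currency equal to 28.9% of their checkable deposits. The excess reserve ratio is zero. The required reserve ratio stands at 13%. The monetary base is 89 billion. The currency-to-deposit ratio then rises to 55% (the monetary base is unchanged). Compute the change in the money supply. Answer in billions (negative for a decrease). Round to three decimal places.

Initially m₁ = (1 + 0.289) / (0.13 + 0.289) ≈ 3.076372, so M₁ = 3.076372 × 89 ≈ 273.7971 billion.
After the change m₂ = (1 + 0.55) / (0.13 + 0.55) ≈ 2.279412, so M₂ = 2.279412 × 89 ≈ 202.8677 billion.
ΔM = M₂ − M₁ = 202.8677 − 273.7971 = -70.9294 billion.

-70.929 billion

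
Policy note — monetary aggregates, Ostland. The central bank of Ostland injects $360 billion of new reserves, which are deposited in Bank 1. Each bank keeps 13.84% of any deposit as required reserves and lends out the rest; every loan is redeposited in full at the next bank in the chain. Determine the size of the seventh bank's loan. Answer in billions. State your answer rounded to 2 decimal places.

Each bank lends a fraction (1 − rr) = 0.8616 of the deposit it receives, so Bank 7 receives 360·0.8616^6 and lends 360·0.8616^7 ≈ 126.8944 billion.

$126.89 billion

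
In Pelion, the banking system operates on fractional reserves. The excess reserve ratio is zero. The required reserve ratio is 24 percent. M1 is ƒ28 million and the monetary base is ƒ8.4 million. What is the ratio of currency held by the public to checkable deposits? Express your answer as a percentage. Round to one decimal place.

8.6%

Using m = M/MB = 28/8.4 ≈ 3.333333. From m = (1 + c)/(c + rr + e), rearranging gives 1 + c = m·(c + rr + e), so c·(1 − m) = m·(rr + e) − 1.
Hence c = [m·(rr + e) − 1]/(1 − m) = [3.333333 × (0.24 + 0) − 1] / (1 − 3.333333) ≈ 0.085714.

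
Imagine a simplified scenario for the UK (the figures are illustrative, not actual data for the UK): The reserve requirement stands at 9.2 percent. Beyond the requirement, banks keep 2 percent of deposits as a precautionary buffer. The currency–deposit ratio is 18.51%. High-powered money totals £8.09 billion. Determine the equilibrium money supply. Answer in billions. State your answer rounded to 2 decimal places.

The money multiplier is m = (1 + c) / (rr + e + c) = (1 + 0.1851) / (0.092 + 0.02 + 0.1851) ≈ 3.9889.
So M = m × MB = 3.9889 × 8.09 ≈ 32.2702 billion.

£32.27 billion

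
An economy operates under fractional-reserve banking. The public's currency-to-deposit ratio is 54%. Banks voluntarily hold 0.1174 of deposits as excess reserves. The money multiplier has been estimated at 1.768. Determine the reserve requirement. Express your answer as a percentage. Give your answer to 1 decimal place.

21.4%

Using m = 1.768. Since m = (1 + c)/(c + rr + e), the denominator satisfies c + rr + e = (1 + c)/m = (1 + 0.54) / 1.768 ≈ 0.871041.
With c = 0.54 and e = 0.1174, the reserve requirement is 0.871041 − 0.54 − 0.1174 = 0.213641.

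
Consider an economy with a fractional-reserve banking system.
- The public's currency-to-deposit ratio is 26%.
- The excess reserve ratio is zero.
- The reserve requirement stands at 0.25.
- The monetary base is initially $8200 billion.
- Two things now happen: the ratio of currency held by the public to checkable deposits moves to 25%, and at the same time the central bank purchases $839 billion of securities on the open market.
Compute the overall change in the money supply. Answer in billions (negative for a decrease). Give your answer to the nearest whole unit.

$2339 billion

Before: m₁ = (1 + 0.26) / (0.25 + 0.26) ≈ 2.47059, MB₁ = 8200, so M₁ = 2.47059 × 8200 = 20258.838 billion.
After: m₂ = (1 + 0.25) / (0.25 + 0.25) = 2.5, MB₂ = 8200 + 839 = 9039, so M₂ = 2.5 × 9039 = 22597.5 billion.
ΔM = M₂ − M₁ = 22597.5 − 20258.838 = 2338.662 billion.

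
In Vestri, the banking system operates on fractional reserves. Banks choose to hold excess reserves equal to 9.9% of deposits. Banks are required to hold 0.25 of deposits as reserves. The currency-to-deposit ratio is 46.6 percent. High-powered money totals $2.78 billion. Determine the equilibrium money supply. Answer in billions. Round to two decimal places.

The money multiplier is m = (1 + c) / (rr + e + c) = (1 + 0.466) / (0.25 + 0.099 + 0.466) ≈ 1.7988.
So M = m × MB = 1.7988 × 2.78 ≈ 5.0007 billion.

$5.00 billion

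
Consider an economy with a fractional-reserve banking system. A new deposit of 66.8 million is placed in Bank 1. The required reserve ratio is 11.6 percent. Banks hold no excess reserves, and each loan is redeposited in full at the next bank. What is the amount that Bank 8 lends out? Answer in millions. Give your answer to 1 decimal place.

Each bank lends a fraction (1 − rr) = 0.8840 of the deposit it receives, so Bank 8 receives 66.8·0.8840^7 and lends 66.8·0.8840^8 ≈ 24.9112 million.

24.9 million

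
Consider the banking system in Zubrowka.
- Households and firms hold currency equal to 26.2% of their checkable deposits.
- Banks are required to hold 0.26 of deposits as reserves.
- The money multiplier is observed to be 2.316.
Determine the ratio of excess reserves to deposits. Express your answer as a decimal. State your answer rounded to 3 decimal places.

Using m = 2.316. Since m = (1 + c)/(c + rr + e), the denominator satisfies c + rr + e = (1 + c)/m = (1 + 0.262) / 2.316 ≈ 0.544905.
With c = 0.262 and rr = 0.26, the ratio of excess reserves to deposits is 0.544905 − 0.262 − 0.26 = 0.022905.

0.023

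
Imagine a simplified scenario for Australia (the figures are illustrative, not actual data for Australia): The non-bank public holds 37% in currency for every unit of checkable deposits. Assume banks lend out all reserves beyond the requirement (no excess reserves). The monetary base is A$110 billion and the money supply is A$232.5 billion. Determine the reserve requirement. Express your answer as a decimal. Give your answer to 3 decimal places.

0.278

Using m = M/MB = 232.5/110 ≈ 2.113636. Since m = (1 + c)/(c + rr + e), the denominator satisfies c + rr + e = (1 + c)/m = (1 + 0.37) / 2.113636 ≈ 0.648172.
With c = 0.37 and e = 0, the reserve requirement is 0.648172 − 0.37 − 0 = 0.278172.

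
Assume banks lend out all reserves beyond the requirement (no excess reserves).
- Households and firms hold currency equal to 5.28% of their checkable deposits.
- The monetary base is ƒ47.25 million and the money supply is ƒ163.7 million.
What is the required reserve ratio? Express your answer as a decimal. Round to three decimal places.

Using m = M/MB = 163.7/47.25 ≈ 3.464550. Since m = (1 + c)/(c + rr + e), the denominator satisfies c + rr + e = (1 + c)/m = (1 + 0.0528) / 3.464550 ≈ 0.303878.
With c = 0.0528 and e = 0, the required reserve ratio is 0.303878 − 0.0528 − 0 = 0.251078.

0.251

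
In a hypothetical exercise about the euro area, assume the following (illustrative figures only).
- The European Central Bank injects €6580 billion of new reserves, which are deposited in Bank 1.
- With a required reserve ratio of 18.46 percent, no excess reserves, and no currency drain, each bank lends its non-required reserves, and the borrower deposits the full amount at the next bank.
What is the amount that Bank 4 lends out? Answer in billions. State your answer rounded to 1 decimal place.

Each bank lends a fraction (1 − rr) = 0.8154 of the deposit it receives, so Bank 4 receives 6580·0.8154^3 and lends 6580·0.8154^4 ≈ 2908.7656 billion.

€2908.8 billion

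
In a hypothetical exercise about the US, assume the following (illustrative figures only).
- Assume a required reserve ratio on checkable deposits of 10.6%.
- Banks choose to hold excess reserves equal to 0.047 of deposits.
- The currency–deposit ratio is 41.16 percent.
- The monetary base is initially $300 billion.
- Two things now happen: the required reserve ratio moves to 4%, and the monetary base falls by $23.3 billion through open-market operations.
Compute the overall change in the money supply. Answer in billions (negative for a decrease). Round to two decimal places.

$33.32 billion

Before: m₁ = (1 + 0.4116) / (0.106 + 0.047 + 0.4116) ≈ 2.500177, MB₁ = 300, so M₁ = 2.500177 × 300 = 750.0531 billion.
After: m₂ = (1 + 0.4116) / (0.04 + 0.047 + 0.4116) ≈ 2.831127, MB₂ = 300 − 23.3 = 276.7, so M₂ = 2.831127 × 276.7 ≈ 783.3728 billion.
ΔM = M₂ − M₁ = 783.3728 − 750.0531 = 33.3197 billion.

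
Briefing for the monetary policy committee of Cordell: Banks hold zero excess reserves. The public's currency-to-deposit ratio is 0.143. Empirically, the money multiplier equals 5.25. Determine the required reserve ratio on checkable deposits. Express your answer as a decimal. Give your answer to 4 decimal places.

Using m = 5.25. Since m = (1 + c)/(c + rr + e), the denominator satisfies c + rr + e = (1 + c)/m = (1 + 0.143) / 5.25 ≈ 0.217714.
With c = 0.143 and e = 0, the required reserve ratio on checkable deposits is 0.217714 − 0.143 − 0 = 0.074714.

0.0747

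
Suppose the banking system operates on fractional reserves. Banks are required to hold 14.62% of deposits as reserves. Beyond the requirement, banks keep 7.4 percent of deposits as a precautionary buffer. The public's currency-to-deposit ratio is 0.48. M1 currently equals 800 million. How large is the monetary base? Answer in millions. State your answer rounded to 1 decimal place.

The money multiplier is m = (1 + c) / (rr + e + c) = (1 + 0.48) / (0.1462 + 0.074 + 0.48) ≈ 2.11368.
MB = M / m = 800 / 2.11368 ≈ 378.4868 million.

378.5 million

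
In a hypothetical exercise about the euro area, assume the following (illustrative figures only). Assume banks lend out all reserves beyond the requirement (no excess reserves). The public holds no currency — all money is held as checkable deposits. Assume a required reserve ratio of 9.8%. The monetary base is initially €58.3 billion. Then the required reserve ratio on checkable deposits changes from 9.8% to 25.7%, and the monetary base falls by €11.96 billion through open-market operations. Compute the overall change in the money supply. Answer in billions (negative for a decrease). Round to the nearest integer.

Before: m₁ = 1 / (0.098) ≈ 10.2041, MB₁ = 58.3, so M₁ = 10.2041 × 58.3 ≈ 594.899 billion.
After: m₂ = 1 / (0.257) ≈ 3.8911, MB₂ = 58.3 − 11.96 = 46.34, so M₂ = 3.8911 × 46.34 ≈ 180.3136 billion.
ΔM = M₂ − M₁ = 180.3136 − 594.899 = -414.5854 billion.

-415 billion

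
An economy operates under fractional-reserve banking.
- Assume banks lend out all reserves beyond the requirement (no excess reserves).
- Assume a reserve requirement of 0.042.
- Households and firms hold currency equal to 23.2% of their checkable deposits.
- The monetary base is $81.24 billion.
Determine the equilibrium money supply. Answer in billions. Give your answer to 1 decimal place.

$365.3 billion

The money multiplier is m = (1 + c) / (rr + c) = (1 + 0.232) / (0.042 + 0.232) ≈ 4.4964.
So M = m × MB = 4.4964 × 81.24 ≈ 365.2875 billion.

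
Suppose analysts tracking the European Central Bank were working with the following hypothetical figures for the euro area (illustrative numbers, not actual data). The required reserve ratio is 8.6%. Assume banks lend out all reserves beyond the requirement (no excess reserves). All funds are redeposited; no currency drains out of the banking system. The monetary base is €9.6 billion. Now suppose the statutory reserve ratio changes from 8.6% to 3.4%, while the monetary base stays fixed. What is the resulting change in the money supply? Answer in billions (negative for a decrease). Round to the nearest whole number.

€171 billion

Initially m₁ = 1 / (0.086) ≈ 11.6279, so M₁ = 11.6279 × 9.6 ≈ 111.6278 billion.
After the change m₂ = 1 / (0.034) ≈ 29.4118, so M₂ = 29.4118 × 9.6 ≈ 282.3533 billion.
ΔM = M₂ − M₁ = 282.3533 − 111.6278 = 170.7255 billion.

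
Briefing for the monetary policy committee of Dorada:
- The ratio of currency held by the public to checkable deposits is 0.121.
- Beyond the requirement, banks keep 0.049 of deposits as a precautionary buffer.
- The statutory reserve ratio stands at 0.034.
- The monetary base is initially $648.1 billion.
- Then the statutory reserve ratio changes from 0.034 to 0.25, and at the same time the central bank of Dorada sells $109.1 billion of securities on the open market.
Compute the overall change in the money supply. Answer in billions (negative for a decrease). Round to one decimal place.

-2122.8 billion

Before: m₁ = (1 + 0.121) / (0.034 + 0.049 + 0.121) ≈ 5.49510, MB₁ = 648.1, so M₁ = 5.49510 × 648.1 ≈ 3561.3743 billion.
After: m₂ = (1 + 0.121) / (0.25 + 0.049 + 0.121) ≈ 2.66905, MB₂ = 648.1 − 109.1 = 539, so M₂ = 2.66905 × 539 ≈ 1438.618 billion.
ΔM = M₂ − M₁ = 1438.618 − 3561.3743 = -2122.7563 billion.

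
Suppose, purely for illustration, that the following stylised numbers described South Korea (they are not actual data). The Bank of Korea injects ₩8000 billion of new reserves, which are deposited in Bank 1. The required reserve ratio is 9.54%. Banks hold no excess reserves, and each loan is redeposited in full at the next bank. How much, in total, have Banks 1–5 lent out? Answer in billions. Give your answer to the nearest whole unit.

₩29908 billion

Bank i lends (1 − rr)^i of the original deposit: Bank 1 lends 8000·0.9046 = 7236.8000, Bank 2 lends 8000·0.9046² ≈ 6546.4093, and so on.
Summing a geometric series: total = 8000·[0.9046·(1 − 0.9046^5) / (1 − 0.9046)] ≈ 29907.9082 billion.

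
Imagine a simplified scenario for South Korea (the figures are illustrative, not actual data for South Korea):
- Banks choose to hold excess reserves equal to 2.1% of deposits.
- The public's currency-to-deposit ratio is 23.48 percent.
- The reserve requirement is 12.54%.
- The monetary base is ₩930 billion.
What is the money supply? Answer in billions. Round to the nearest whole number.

The money multiplier is m = (1 + c) / (rr + e + c) = (1 + 0.2348) / (0.1254 + 0.021 + 0.2348) ≈ 3.2392.
So M = m × MB = 3.2392 × 930 = 3012.456 billion.

₩3012 billion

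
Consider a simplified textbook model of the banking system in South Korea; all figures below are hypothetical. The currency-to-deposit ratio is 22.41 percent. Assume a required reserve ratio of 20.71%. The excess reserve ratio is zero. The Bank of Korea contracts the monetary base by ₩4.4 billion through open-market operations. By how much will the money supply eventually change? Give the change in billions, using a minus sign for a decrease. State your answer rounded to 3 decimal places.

The money multiplier is m = (1 + c) / (rr + c) = (1 + 0.2241) / (0.2071 + 0.2241) ≈ 2.83882.
The sale removes 4.4 billion of base, so ΔM = m × ΔMB = 2.83882 × (−4.4) ≈ -12.4908 billion.

-12.491 billion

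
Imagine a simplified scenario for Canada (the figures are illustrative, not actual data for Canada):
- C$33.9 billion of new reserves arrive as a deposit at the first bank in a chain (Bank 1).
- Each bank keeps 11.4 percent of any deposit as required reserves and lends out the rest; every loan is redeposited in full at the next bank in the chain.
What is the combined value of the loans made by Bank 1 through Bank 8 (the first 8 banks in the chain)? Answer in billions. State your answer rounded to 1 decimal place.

C$163.4 billion

Bank i lends (1 − rr)^i of the original deposit: Bank 1 lends 33.9·0.8860 = 30.0354, Bank 2 lends 33.9·0.8860² ≈ 26.6114, and so on.
Summing a geometric series: total = 33.9·[0.8860·(1 − 0.8860^8) / (1 − 0.8860)] ≈ 163.4227 billion.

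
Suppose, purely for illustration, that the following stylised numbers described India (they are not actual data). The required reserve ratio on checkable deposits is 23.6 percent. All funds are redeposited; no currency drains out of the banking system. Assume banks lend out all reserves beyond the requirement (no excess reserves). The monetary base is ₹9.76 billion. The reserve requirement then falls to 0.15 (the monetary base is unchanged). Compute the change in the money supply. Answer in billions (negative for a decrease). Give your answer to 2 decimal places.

Initially m₁ = 1 / (0.236) ≈ 4.2373, so M₁ = 4.2373 × 9.76 ≈ 41.356 billion.
After the change m₂ = 1 / (0.15) ≈ 6.6667, so M₂ = 6.6667 × 9.76 ≈ 65.067 billion.
ΔM = M₂ − M₁ = 65.067 − 41.356 = 23.711 billion.

₹23.71 billion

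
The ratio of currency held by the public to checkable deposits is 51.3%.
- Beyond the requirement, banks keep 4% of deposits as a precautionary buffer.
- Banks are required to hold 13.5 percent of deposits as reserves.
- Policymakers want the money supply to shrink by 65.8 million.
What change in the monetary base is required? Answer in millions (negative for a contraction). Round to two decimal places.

-29.92 million

The money multiplier is m = (1 + c) / (rr + e + c) = (1 + 0.513) / (0.135 + 0.04 + 0.513) ≈ 2.19913.
ΔMB = ΔM / m = (−65.8) / 2.19913 ≈ -29.9209 million.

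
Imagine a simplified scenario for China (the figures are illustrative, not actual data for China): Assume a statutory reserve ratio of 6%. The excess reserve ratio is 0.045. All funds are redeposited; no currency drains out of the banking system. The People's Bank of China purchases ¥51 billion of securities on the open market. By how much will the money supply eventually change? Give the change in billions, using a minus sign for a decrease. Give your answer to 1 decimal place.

The money multiplier is m = 1 / (rr + e) = 1 / (0.06 + 0.045) ≈ 9.5238.
The purchase adds 51 billion of base, so ΔM = m × ΔMB = 9.5238 × (+51) = 485.7138 billion.

¥485.7 billion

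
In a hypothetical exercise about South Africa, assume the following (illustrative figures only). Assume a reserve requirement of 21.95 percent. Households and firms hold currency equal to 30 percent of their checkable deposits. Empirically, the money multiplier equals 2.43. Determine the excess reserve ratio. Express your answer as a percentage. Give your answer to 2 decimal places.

Using m = 2.43. Since m = (1 + c)/(c + rr + e), the denominator satisfies c + rr + e = (1 + c)/m = (1 + 0.3) / 2.43 ≈ 0.534979.
With c = 0.3 and rr = 0.2195, the excess reserve ratio is 0.534979 − 0.3 − 0.2195 = 0.015479.

1.55%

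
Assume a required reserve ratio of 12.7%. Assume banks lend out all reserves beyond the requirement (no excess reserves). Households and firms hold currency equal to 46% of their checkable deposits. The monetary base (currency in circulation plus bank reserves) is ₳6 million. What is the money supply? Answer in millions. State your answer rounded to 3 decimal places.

The money multiplier is m = (1 + c) / (rr + c) = (1 + 0.46) / (0.127 + 0.46) ≈ 2.48722.
So M = m × MB = 2.48722 × 6 ≈ 14.9233 million.

₳14.923 million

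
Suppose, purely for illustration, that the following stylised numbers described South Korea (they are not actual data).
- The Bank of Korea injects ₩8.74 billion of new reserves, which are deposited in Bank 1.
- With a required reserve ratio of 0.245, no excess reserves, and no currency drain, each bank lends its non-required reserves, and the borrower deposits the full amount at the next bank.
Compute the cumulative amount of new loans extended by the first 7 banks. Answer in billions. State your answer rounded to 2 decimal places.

₩23.17 billion

Bank i lends (1 − rr)^i of the original deposit: Bank 1 lends 8.74·0.7550 = 6.5987, Bank 2 lends 8.74·0.7550² ≈ 4.9820, and so on.
Summing a geometric series: total = 8.74·[0.7550·(1 − 0.7550^7) / (1 − 0.7550)] ≈ 23.1671 billion.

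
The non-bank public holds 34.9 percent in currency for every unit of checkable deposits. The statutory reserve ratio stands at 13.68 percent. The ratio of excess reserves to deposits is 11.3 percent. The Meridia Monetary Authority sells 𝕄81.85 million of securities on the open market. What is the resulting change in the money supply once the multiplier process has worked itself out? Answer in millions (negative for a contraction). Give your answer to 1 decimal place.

The money multiplier is m = (1 + c) / (rr + e + c) = (1 + 0.349) / (0.1368 + 0.113 + 0.349) ≈ 2.2528.
The sale removes 81.85 million of base, so ΔM = m × ΔMB = 2.2528 × (−81.85) ≈ -184.3917 million.

-184.4 million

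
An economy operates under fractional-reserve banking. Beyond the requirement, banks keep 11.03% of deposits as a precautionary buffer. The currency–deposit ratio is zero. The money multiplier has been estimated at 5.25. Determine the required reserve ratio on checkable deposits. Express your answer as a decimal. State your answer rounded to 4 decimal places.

Using m = 5.25. Since m = (1 + c)/(c + rr + e), the denominator satisfies c + rr + e = (1 + c)/m = (1 + 0) / 5.25 ≈ 0.190476.
With c = 0 and e = 0.1103, the required reserve ratio on checkable deposits is 0.190476 − 0 − 0.1103 = 0.080176.

0.0802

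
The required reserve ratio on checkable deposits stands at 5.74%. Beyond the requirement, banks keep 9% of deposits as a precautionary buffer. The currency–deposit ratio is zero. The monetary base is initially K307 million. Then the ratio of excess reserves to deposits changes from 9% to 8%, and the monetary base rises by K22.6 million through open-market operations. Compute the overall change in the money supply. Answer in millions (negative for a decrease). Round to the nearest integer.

Before: m₁ = 1 / (0.0574 + 0.09) ≈ 6.7843, MB₁ = 307, so M₁ = 6.7843 × 307 = 2082.7801 million.
After: m₂ = 1 / (0.0574 + 0.08) ≈ 7.2780, MB₂ = 307 + 22.6 = 329.6, so M₂ = 7.2780 × 329.6 = 2398.8288 million.
ΔM = M₂ − M₁ = 2398.8288 − 2082.7801 = 316.0487 million.

K316 million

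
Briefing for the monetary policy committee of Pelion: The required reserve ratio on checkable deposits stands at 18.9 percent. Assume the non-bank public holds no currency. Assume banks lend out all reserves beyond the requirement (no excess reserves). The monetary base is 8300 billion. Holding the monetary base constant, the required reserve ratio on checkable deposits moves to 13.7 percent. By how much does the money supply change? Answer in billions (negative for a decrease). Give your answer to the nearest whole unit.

Initially m₁ = 1 / (0.189) ≈ 5.29101, so M₁ = 5.29101 × 8300 = 43915.383 billion.
After the change m₂ = 1 / (0.137) ≈ 7.29927, so M₂ = 7.29927 × 8300 = 60583.941 billion.
ΔM = M₂ − M₁ = 60583.941 − 43915.383 = 16668.558 billion.

16669 billion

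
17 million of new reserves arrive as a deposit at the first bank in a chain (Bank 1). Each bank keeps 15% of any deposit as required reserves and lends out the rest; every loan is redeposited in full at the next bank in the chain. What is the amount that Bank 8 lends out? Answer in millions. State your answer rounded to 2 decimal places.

4.63 million

Each bank lends a fraction (1 − rr) = 0.8500 of the deposit it receives, so Bank 8 receives 17·0.8500^7 and lends 17·0.8500^8 ≈ 4.6323 million.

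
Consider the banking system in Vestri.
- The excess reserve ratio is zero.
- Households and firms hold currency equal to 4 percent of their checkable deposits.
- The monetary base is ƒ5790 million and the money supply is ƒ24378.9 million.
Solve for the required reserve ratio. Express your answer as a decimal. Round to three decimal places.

0.207

Using m = M/MB = 24378.9/5790 ≈ 4.210518. Since m = (1 + c)/(c + rr + e), the denominator satisfies c + rr + e = (1 + c)/m = (1 + 0.04) / 4.210518 ≈ 0.247000.
With c = 0.04 and e = 0, the required reserve ratio is 0.247000 − 0.04 − 0 = 0.207.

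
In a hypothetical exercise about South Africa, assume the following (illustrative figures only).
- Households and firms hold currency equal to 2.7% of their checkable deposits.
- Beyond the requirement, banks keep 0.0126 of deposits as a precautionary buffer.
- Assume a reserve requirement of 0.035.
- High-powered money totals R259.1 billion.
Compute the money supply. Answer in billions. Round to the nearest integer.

R3567 billion

The money multiplier is m = (1 + c) / (rr + e + c) = (1 + 0.027) / (0.035 + 0.0126 + 0.027) ≈ 13.7668.
So M = m × MB = 13.7668 × 259.1 ≈ 3566.9779 billion.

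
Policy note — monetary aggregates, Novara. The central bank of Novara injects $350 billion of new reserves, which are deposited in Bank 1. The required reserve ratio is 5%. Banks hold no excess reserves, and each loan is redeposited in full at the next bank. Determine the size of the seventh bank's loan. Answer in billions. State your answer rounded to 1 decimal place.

Each bank lends a fraction (1 − rr) = 0.9500 of the deposit it receives, so Bank 7 receives 350·0.9500^6 and lends 350·0.9500^7 ≈ 244.4181 billion.

$244.4 billion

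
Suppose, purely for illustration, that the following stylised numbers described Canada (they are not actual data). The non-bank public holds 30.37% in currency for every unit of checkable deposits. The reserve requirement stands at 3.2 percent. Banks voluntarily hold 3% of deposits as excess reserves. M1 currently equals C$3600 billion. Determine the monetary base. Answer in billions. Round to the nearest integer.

The money multiplier is m = (1 + c) / (rr + e + c) = (1 + 0.3037) / (0.032 + 0.03 + 0.3037) ≈ 3.56494.
MB = M / m = 3600 / 3.56494 ≈ 1009.8347 billion.

C$1010 billion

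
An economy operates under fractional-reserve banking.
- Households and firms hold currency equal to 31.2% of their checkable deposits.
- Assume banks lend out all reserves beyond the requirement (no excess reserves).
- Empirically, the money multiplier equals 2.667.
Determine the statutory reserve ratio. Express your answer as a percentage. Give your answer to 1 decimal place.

18.0%

Using m = 2.667. Since m = (1 + c)/(c + rr + e), the denominator satisfies c + rr + e = (1 + c)/m = (1 + 0.312) / 2.667 ≈ 0.491939.
With c = 0.312 and e = 0, the statutory reserve ratio is 0.491939 − 0.312 − 0 = 0.179939.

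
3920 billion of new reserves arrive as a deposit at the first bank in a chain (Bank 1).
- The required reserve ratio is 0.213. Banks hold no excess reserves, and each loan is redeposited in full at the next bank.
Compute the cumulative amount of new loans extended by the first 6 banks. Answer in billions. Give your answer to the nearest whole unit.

Bank i lends (1 − rr)^i of the original deposit: Bank 1 lends 3920·0.7870 = 3085.0400, Bank 2 lends 3920·0.7870² ≈ 2427.9265, and so on.
Summing a geometric series: total = 3920·[0.7870·(1 − 0.7870^6) / (1 − 0.7870)] ≈ 11042.4000 billion.

11042 billion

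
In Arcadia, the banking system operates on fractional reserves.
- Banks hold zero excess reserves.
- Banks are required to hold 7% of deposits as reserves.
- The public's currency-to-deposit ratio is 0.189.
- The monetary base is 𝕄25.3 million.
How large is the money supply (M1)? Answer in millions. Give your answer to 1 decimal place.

The money multiplier is m = (1 + c) / (rr + c) = (1 + 0.189) / (0.07 + 0.189) ≈ 4.5907.
So M = m × MB = 4.5907 × 25.3 ≈ 116.1447 million.

𝕄116.1 million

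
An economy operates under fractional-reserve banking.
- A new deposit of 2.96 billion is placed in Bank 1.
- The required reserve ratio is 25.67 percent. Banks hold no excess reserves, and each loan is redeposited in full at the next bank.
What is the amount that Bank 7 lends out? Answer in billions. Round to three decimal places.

Each bank lends a fraction (1 − rr) = 0.7433 of the deposit it receives, so Bank 7 receives 2.96·0.7433^6 and lends 2.96·0.7433^7 ≈ 0.3711 billion.

0.371 billion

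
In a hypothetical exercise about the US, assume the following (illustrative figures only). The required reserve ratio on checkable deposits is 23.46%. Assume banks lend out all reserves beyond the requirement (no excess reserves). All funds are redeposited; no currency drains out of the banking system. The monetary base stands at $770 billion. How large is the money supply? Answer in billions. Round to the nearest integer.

With no currency drain or excess reserves, the money multiplier is m = 1/rr = 1/0.2346 ≈ 4.2626.
Money supply M = m × MB = 4.2626 × 770 = 3282.202 billion.

$3282 billion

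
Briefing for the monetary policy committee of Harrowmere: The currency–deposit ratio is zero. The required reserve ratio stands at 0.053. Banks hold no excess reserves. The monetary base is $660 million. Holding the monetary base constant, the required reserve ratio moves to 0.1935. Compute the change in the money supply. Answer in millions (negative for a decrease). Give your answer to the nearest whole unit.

Initially m₁ = 1 / (0.053) ≈ 18.8679, so M₁ = 18.8679 × 660 = 12452.814 million.
After the change m₂ = 1 / (0.1935) ≈ 5.1680, so M₂ = 5.1680 × 660 = 3410.88 million.
ΔM = M₂ − M₁ = 3410.88 − 12452.814 = -9041.934 million.

-9042 million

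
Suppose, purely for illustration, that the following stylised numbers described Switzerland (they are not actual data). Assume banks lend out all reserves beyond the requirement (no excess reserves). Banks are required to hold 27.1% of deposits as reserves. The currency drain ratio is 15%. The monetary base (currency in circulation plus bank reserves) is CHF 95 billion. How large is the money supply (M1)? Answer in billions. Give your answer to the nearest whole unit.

The money multiplier is m = (1 + c) / (rr + c) = (1 + 0.15) / (0.271 + 0.15) ≈ 2.7316.
So M = m × MB = 2.7316 × 95 = 259.502 billion.

CHF 260 billion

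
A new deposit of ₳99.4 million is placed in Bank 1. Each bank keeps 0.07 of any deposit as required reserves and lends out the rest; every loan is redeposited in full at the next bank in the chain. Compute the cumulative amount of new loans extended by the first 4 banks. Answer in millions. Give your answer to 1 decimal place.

₳332.7 million

Bank i lends (1 − rr)^i of the original deposit: Bank 1 lends 99.4·0.9300 = 92.4420, Bank 2 lends 99.4·0.9300² ≈ 85.9711, and so on.
Summing a geometric series: total = 99.4·[0.9300·(1 − 0.9300^4) / (1 − 0.9300)] ≈ 332.7225 million.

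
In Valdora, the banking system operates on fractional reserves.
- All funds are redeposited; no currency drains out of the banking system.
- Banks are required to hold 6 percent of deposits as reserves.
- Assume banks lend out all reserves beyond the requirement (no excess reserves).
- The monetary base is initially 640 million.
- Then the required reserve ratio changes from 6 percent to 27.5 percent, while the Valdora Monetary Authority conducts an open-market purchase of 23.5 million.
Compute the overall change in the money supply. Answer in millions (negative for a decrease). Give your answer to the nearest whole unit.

Before: m₁ = 1 / (0.06) ≈ 16.6667, MB₁ = 640, so M₁ = 16.6667 × 640 = 10666.688 million.
After: m₂ = 1 / (0.275) ≈ 3.6364, MB₂ = 640 + 23.5 = 663.5, so M₂ = 3.6364 × 663.5 = 2412.7514 million.
ΔM = M₂ − M₁ = 2412.7514 − 10666.688 = -8253.9366 million.

-8254 million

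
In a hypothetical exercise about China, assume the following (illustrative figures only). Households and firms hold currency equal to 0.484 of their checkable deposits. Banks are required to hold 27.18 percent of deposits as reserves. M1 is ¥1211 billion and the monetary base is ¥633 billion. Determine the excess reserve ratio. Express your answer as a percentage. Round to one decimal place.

Using m = M/MB = 1211/633 ≈ 1.913112. Since m = (1 + c)/(c + rr + e), the denominator satisfies c + rr + e = (1 + c)/m = (1 + 0.484) / 1.913112 ≈ 0.775699.
With c = 0.484 and rr = 0.2718, the excess reserve ratio is 0.775699 − 0.484 − 0.2718 = 0.019899.

2.0%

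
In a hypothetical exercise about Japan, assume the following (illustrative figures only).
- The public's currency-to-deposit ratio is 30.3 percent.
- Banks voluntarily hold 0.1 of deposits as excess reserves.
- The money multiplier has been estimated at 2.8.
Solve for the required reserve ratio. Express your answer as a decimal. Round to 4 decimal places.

Using m = 2.8. Since m = (1 + c)/(c + rr + e), the denominator satisfies c + rr + e = (1 + c)/m = (1 + 0.303) / 2.8 ≈ 0.465357.
With c = 0.303 and e = 0.1, the required reserve ratio is 0.465357 − 0.303 − 0.1 = 0.062357.

0.0624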